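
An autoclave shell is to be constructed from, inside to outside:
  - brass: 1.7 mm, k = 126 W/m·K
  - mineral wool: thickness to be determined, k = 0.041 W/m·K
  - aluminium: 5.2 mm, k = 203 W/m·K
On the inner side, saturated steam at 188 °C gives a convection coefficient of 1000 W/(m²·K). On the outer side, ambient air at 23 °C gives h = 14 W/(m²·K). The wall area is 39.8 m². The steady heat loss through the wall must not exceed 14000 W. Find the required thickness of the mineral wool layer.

L ≈ 16.3 mm

Series thermal resistances:
R_inner film = 1/(h_i·A) = 1/(1000×39.8) = 2.513×10^-5 K/W
R_brass = L/(kA) = 0.0017/(126×39.8) = 3.39×10^-7 K/W
R_aluminium = L/(kA) = 0.0052/(203×39.8) = 6.436×10^-7 K/W
R_outer film = 1/(h_o·A) = 1/(14×39.8) = 0.001795 K/W
Sum of the known resistances R_other = 0.001821 K/W
Required total resistance R_tot = ΔT/Q_allow = 165/14000 = 0.01179 K/W
R_mineral wool = R_tot − R_other = 0.009965 K/W
L = R·k·A = 0.009965×0.041×39.8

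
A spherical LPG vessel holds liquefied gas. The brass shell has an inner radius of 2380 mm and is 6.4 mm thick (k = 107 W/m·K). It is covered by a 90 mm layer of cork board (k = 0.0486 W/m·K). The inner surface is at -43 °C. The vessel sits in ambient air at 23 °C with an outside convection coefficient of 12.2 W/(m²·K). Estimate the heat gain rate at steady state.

Radial (spherical) resistances in series:
R_brass shell = (1/2.38 − 1/2.3864)/(4π×107) = 8.38×10^-7 K/W
R_cork board = (1/2.3864 − 1/2.4764)/(4π×0.0486) = 0.02494 K/W
R_outer film = 1/(h·4πr_o²) = 1/(12.2×4π×2.4764²) = 0.001064 K/W
R_total = 0.026 K/W
Q = ΔT/R_total = 66/0.026

Q ≈ 2540 W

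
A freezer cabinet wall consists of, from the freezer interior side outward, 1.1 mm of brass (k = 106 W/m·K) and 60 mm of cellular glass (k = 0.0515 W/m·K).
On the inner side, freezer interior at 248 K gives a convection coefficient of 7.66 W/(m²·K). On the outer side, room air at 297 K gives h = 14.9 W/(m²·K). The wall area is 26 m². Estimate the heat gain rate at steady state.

Q ≈ 935 W

Thermal resistances in series:
R_inner film = 1/(h_i·A) = 1/(7.66×26) = 0.005021 K/W
R_brass = L/(kA) = 0.0011/(106×26) = 3.991×10^-7 K/W
R_cellular glass = L/(kA) = 0.06/(0.0515×26) = 0.04481 K/W
R_outer film = 1/(h_o·A) = 1/(14.9×26) = 0.002581 K/W
R_total = 0.05241 K/W
Q = ΔT / R_total = 49 / 0.05241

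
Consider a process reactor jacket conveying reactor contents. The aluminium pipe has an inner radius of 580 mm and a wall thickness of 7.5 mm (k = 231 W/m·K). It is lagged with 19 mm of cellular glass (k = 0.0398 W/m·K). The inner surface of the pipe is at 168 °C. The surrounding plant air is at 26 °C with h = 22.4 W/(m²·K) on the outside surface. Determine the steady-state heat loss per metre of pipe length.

q′ ≈ 1020 W/m

Treating each annulus and film as a series resistance:
R_aluminium pipe wall = ln(587.5/580)/(2π×231×1) = 8.852×10^-6 K/W
R_cellular glass = ln(606.5/587.5)/(2π×0.0398×1) = 0.1273 K/W
R_outer film = 1/(h_o·2πr_oL) = 1/(22.4×2π×0.6065×1) = 0.01171 K/W
R_total = 0.139 K/W
Q = ΔT/R_total = 142/0.139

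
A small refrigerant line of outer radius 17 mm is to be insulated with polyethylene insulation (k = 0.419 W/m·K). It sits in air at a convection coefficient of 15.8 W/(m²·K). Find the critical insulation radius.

r_cr ≈ 26.5 mm

For a cylinder r_cr = k/h = 0.419/15.8
r_cr = 26.5 mm; since the bare radius (17 mm) is below r_cr, adding a thin layer of insulation will *increase* heat loss.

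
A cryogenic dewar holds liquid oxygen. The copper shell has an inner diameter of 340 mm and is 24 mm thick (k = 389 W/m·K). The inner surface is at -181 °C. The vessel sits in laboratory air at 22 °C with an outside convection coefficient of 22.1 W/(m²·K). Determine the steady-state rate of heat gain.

Q ≈ 2120 W

Radial (spherical) resistances in series:
R_copper shell = (1/0.17 − 1/0.194)/(4π×389) = 1.489×10^-4 K/W
R_outer film = 1/(h·4πr_o²) = 1/(22.1×4π×0.194²) = 0.09567 K/W
R_total = 0.09582 K/W
Q = ΔT/R_total = 203/0.09582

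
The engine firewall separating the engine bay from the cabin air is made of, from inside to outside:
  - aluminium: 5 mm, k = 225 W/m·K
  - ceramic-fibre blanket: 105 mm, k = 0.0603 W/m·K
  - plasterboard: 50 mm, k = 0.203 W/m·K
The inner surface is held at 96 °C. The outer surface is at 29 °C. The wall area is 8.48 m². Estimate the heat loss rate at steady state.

Series thermal resistances:
R_aluminium = L/(kA) = 0.005/(225×8.48) = 2.621×10^-6 K/W
R_ceramic-fibre blanket = L/(kA) = 0.105/(0.0603×8.48) = 0.2053 K/W
R_plasterboard = L/(kA) = 0.05/(0.203×8.48) = 0.02905 K/W
R_total = 0.2344 K/W
Q = ΔT / R_total = 67 / 0.2344

Q ≈ 286 W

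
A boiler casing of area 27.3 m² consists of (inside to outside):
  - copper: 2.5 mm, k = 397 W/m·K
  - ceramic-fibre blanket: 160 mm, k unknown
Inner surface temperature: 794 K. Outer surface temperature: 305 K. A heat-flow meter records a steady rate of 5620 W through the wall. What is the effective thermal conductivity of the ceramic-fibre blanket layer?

Using the resistance-network approach (series):
R_copper = L/(kA) = 0.0025/(397×27.3) = 2.307×10^-7 K/W
Sum of known resistances R_other = 2.307×10^-7 K/W
Total R = ΔT/Q = 489/5620 = 0.08701 K/W
R_ceramic-fibre blanket = R_total − R_other = 0.08701 K/W
k = L/(R·A) = 0.16/(0.08701×27.3)

k ≈ 0.0674 W/(m·K)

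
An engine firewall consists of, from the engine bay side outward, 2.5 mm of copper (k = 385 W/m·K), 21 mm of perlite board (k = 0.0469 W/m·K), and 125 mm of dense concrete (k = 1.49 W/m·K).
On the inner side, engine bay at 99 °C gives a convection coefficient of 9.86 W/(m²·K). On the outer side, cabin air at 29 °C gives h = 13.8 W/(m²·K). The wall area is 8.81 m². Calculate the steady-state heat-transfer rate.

Using the resistance-network approach (series):
R_inner film = 1/(h_i·A) = 1/(9.86×8.81) = 0.01151 K/W
R_copper = L/(kA) = 0.0025/(385×8.81) = 7.371×10^-7 K/W
R_perlite board = L/(kA) = 0.021/(0.0469×8.81) = 0.05082 K/W
R_dense concrete = L/(kA) = 0.125/(1.49×8.81) = 0.009522 K/W
R_outer film = 1/(h_o·A) = 1/(13.8×8.81) = 0.008225 K/W
R_total = 0.08008 K/W
Q = ΔT / R_total = 70 / 0.08008

Q ≈ 874 W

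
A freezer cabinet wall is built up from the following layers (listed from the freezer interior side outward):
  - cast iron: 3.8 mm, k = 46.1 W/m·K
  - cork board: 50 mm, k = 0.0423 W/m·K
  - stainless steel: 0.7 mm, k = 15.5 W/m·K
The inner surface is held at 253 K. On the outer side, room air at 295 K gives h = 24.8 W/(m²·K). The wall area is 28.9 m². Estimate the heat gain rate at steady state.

Q ≈ 993 W

Treating each layer as a thermal resistance in series:
R_cast iron = L/(kA) = 0.0038/(46.1×28.9) = 2.852×10^-6 K/W
R_cork board = L/(kA) = 0.05/(0.0423×28.9) = 0.0409 K/W
R_stainless steel = L/(kA) = 0.0007/(15.5×28.9) = 1.563×10^-6 K/W
R_outer film = 1/(h_o·A) = 1/(24.8×28.9) = 0.001395 K/W
R_total = 0.0423 K/W
Q = ΔT / R_total = 42 / 0.0423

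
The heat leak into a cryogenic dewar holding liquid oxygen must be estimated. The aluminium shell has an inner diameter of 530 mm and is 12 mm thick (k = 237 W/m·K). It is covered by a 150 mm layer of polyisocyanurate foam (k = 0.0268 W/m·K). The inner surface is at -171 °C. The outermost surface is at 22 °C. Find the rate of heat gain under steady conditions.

Q ≈ 51.3 W

For a spherical shell R = (1/r₁ − 1/r₂)/(4πk); film R = 1/(h·4πr²). In series:
R_aluminium shell = (1/0.265 − 1/0.277)/(4π×237) = 5.489×10^-5 K/W
R_polyisocyanurate foam = (1/0.277 − 1/0.427)/(4π×0.0268) = 3.766 K/W
R_total = 3.766 K/W
Q = ΔT/R_total = 193/3.766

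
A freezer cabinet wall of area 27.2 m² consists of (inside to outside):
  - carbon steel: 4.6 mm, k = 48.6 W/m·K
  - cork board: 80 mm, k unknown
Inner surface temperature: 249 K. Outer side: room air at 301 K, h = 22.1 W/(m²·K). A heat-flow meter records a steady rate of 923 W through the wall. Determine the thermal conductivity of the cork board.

Thermal resistances in series:
R_carbon steel = L/(kA) = 0.0046/(48.6×27.2) = 3.48×10^-6 K/W
R_outer film = 1/(h_o·A) = 1/(22.1×27.2) = 0.001664 K/W
Sum of known resistances R_other = 0.001667 K/W
Total R = ΔT/Q = 52/923 = 0.05634 K/W
R_cork board = R_total − R_other = 0.05467 K/W
k = L/(R·A) = 0.08/(0.05467×27.2)

k ≈ 0.0538 W/(m·K)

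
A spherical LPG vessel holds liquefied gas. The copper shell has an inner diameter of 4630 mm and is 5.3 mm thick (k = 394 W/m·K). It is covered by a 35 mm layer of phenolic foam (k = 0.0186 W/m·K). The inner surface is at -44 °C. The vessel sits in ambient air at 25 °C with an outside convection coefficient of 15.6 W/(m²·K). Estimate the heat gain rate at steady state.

Each spherical layer contributes R = (1/r_i − 1/r_o)/(4πk):
R_copper shell = (1/2.315 − 1/2.3203)/(4π×394) = 1.993×10^-7 K/W
R_phenolic foam = (1/2.3203 − 1/2.3553)/(4π×0.0186) = 0.0274 K/W
R_outer film = 1/(h·4πr_o²) = 1/(15.6×4π×2.3553²) = 9.195×10^-4 K/W
R_total = 0.02832 K/W
Q = ΔT/R_total = 69/0.02832

Q ≈ 2440 W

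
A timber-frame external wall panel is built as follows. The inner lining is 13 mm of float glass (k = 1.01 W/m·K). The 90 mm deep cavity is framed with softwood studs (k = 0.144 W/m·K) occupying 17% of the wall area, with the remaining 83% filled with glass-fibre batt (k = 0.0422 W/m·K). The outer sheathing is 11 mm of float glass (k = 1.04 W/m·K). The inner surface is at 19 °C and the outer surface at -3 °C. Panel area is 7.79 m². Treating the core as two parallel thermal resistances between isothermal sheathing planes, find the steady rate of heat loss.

Sheathing layers in series; stud and cavity paths in parallel between them.
R_inner = 0.013/(1.01×7.79) = 0.001652 K/W
R_stud  = 0.09/(0.144×0.17×7.79) = 0.4719 K/W
R_cav   = 0.09/(0.0422×0.83×7.79) = 0.3298 K/W
1/R_core = 1/R_stud + 1/R_cav → R_core = 0.1942 K/W
R_outer = 0.011/(1.04×7.79) = 0.001358 K/W
R_total = 0.1972 K/W
Q = ΔT/R_total = 22/0.1972

Q ≈ 112 W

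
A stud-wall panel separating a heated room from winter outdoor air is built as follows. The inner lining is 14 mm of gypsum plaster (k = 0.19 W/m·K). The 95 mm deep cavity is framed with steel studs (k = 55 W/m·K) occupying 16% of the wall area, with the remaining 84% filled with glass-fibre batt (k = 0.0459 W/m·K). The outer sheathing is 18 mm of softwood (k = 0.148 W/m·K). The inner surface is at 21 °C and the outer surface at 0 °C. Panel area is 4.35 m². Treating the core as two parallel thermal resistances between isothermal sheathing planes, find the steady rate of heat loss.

Q ≈ 443 W

Sheathing layers in series; stud and cavity paths in parallel between them.
R_inner = 0.014/(0.19×4.35) = 0.01694 K/W
R_stud  = 0.095/(55×0.16×4.35) = 0.002482 K/W
R_cav   = 0.095/(0.0459×0.84×4.35) = 0.5664 K/W
1/R_core = 1/R_stud + 1/R_cav → R_core = 0.002471 K/W
R_outer = 0.018/(0.148×4.35) = 0.02796 K/W
R_total = 0.04737 K/W
Q = ΔT/R_total = 21/0.04737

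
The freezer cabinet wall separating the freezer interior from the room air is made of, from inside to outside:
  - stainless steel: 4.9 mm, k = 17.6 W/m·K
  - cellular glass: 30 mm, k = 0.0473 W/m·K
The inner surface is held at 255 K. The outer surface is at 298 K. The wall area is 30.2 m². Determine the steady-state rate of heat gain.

Q ≈ 2050 W

Thermal resistances in series:
R_stainless steel = L/(kA) = 0.0049/(17.6×30.2) = 9.219×10^-6 K/W
R_cellular glass = L/(kA) = 0.03/(0.0473×30.2) = 0.021 K/W
R_total = 0.02101 K/W
Q = ΔT / R_total = 43 / 0.02101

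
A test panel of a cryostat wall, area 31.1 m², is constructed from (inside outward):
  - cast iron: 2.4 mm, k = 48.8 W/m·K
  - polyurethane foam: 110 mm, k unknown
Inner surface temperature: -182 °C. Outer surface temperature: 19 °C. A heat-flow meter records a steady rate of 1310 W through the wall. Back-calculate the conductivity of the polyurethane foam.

Treating each layer as a thermal resistance in series:
R_cast iron = L/(kA) = 0.0024/(48.8×31.1) = 1.581×10^-6 K/W
Sum of known resistances R_other = 1.581×10^-6 K/W
Total R = ΔT/Q = 201/1310 = 0.1534 K/W
R_polyurethane foam = R_total − R_other = 0.1534 K/W
k = L/(R·A) = 0.11/(0.1534×31.1)

k ≈ 0.0231 W/(m·K)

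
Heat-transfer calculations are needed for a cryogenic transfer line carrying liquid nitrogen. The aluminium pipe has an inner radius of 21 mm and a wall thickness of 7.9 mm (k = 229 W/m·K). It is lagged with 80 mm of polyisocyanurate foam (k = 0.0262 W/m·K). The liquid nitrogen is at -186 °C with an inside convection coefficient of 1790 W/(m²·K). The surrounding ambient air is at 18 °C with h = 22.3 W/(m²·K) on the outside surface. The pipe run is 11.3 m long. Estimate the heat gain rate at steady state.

Per-layer cylindrical resistances, series-summed:
R_inner film = 1/(h_i·2πr₁L) = 1/(1790×2π×0.021×11.3) = 3.747×10^-4 K/W
R_aluminium pipe wall = ln(28.9/21)/(2π×229×11.3) = 1.964×10^-5 K/W
R_polyisocyanurate foam = ln(108.9/28.9)/(2π×0.0262×11.3) = 0.7131 K/W
R_outer film = 1/(h_o·2πr_oL) = 1/(22.3×2π×0.1089×11.3) = 0.0058 K/W
R_total = 0.7193 K/W
Q = ΔT/R_total = 204/0.7193

Q ≈ 284 W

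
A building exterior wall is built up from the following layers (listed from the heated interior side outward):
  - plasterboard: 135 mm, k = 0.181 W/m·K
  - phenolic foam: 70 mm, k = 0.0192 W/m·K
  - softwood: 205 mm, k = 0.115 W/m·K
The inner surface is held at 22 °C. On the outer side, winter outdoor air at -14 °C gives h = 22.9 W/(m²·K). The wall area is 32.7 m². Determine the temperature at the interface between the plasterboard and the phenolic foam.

T ≈ 17.7 °C

Using the resistance-network approach (series):
R_plasterboard = L/(kA) = 0.135/(0.181×32.7) = 0.02281 K/W
R_phenolic foam = L/(kA) = 0.07/(0.0192×32.7) = 0.1115 K/W
R_softwood = L/(kA) = 0.205/(0.115×32.7) = 0.05451 K/W
R_outer film = 1/(h_o·A) = 1/(22.9×32.7) = 0.001335 K/W
R_total = 0.1902 K/W;  Q = ΔT/R_total = 36/0.1902 = 189.3 W
T_interface = T_inner − Q·ΣR(inner→interface) = 22 − 189×0.02281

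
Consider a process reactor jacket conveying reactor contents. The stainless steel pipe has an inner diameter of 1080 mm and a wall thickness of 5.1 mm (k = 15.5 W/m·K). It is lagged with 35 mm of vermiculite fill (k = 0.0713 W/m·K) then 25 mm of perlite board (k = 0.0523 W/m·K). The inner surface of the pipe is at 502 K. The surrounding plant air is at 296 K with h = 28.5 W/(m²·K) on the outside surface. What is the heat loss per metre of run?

q′ ≈ 745 W/m

For a radial system each layer contributes R = ln(r_out/r_in)/(2πkL); films add R = 1/(hA).
R_stainless steel pipe wall = ln(545.1/540)/(2π×15.5×1) = 9.652×10^-5 K/W
R_vermiculite fill = ln(580.1/545.1)/(2π×0.0713×1) = 0.1389 K/W
R_perlite board = ln(605.1/580.1)/(2π×0.0523×1) = 0.1284 K/W
R_outer film = 1/(h_o·2πr_oL) = 1/(28.5×2π×0.6051×1) = 0.009229 K/W
R_total = 0.2766 K/W
Q = ΔT/R_total = 206/0.2766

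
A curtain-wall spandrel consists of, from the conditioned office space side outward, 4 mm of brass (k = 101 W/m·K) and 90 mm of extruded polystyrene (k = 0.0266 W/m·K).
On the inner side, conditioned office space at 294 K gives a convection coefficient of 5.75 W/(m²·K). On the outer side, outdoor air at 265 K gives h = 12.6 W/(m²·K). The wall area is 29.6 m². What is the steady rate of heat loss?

Q ≈ 236 W

Thermal resistances in series:
R_inner film = 1/(h_i·A) = 1/(5.75×29.6) = 0.005875 K/W
R_brass = L/(kA) = 0.004/(101×29.6) = 1.338×10^-6 K/W
R_extruded polystyrene = L/(kA) = 0.09/(0.0266×29.6) = 0.1143 K/W
R_outer film = 1/(h_o·A) = 1/(12.6×29.6) = 0.002681 K/W
R_total = 0.1229 K/W
Q = ΔT / R_total = 29 / 0.1229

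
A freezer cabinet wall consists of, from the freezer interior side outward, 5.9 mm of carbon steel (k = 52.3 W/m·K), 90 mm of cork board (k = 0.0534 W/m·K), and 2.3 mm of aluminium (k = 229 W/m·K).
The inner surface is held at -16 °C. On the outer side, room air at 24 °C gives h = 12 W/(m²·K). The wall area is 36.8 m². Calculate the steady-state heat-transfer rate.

Model the wall as resistances in series:
R_carbon steel = L/(kA) = 0.0059/(52.3×36.8) = 3.066×10^-6 K/W
R_cork board = L/(kA) = 0.09/(0.0534×36.8) = 0.0458 K/W
R_aluminium = L/(kA) = 0.0023/(229×36.8) = 2.729×10^-7 K/W
R_outer film = 1/(h_o·A) = 1/(12×36.8) = 0.002264 K/W
R_total = 0.04807 K/W
Q = ΔT / R_total = 40 / 0.04807

Q ≈ 832 W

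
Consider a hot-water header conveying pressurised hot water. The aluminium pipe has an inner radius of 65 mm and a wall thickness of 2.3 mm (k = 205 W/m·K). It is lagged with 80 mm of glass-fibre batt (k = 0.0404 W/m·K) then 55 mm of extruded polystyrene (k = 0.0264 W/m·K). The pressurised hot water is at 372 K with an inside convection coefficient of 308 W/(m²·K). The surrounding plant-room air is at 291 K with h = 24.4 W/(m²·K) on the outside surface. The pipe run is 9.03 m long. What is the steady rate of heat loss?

Q ≈ 145 W

For a radial system each layer contributes R = ln(r_out/r_in)/(2πkL); films add R = 1/(hA).
R_inner film = 1/(h_i·2πr₁L) = 1/(308×2π×0.065×9.03) = 8.804×10^-4 K/W
R_aluminium pipe wall = ln(67.3/65)/(2π×205×9.03) = 2.99×10^-6 K/W
R_glass-fibre batt = ln(147.3/67.3)/(2π×0.0404×9.03) = 0.3417 K/W
R_extruded polystyrene = ln(202.3/147.3)/(2π×0.0264×9.03) = 0.2118 K/W
R_outer film = 1/(h_o·2πr_oL) = 1/(24.4×2π×0.2023×9.03) = 0.003571 K/W
R_total = 0.558 K/W
Q = ΔT/R_total = 81/0.558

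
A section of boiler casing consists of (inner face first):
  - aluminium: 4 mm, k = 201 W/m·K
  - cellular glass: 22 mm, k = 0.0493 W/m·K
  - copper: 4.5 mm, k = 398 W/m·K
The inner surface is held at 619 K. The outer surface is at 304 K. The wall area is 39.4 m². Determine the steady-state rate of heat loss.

Q ≈ 27800 W

Series thermal resistances:
R_aluminium = L/(kA) = 0.004/(201×39.4) = 5.051×10^-7 K/W
R_cellular glass = L/(kA) = 0.022/(0.0493×39.4) = 0.01133 K/W
R_copper = L/(kA) = 0.0045/(398×39.4) = 2.87×10^-7 K/W
R_total = 0.01133 K/W
Q = ΔT / R_total = 315 / 0.01133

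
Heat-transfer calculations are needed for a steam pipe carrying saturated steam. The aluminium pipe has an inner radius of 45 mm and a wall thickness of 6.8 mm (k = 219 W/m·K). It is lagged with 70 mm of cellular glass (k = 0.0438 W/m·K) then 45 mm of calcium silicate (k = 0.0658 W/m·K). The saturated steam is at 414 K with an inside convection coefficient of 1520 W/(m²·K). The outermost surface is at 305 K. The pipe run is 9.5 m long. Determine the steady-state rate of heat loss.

Q ≈ 268 W

For a radial system each layer contributes R = ln(r_out/r_in)/(2πkL); films add R = 1/(hA).
R_inner film = 1/(h_i·2πr₁L) = 1/(1520×2π×0.045×9.5) = 2.449×10^-4 K/W
R_aluminium pipe wall = ln(51.8/45)/(2π×219×9.5) = 1.077×10^-5 K/W
R_cellular glass = ln(121.8/51.8)/(2π×0.0438×9.5) = 0.327 K/W
R_calcium silicate = ln(166.8/121.8)/(2π×0.0658×9.5) = 0.08005 K/W
R_total = 0.4073 K/W
Q = ΔT/R_total = 109/0.4073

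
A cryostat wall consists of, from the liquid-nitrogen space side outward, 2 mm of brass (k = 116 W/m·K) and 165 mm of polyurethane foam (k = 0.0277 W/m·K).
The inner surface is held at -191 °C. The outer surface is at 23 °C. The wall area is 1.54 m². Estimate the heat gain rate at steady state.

Q ≈ 55.3 W

Model the wall as resistances in series:
R_brass = L/(kA) = 0.002/(116×1.54) = 1.12×10^-5 K/W
R_polyurethane foam = L/(kA) = 0.165/(0.0277×1.54) = 3.868 K/W
R_total = 3.868 K/W
Q = ΔT / R_total = 214 / 3.868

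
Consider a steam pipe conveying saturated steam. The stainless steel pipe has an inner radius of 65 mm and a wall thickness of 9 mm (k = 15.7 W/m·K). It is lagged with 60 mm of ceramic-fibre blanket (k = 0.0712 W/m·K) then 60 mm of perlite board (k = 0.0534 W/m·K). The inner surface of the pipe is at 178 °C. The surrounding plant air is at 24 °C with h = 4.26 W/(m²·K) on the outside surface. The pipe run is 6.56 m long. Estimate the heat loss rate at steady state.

Q ≈ 385 W

For a radial system each layer contributes R = ln(r_out/r_in)/(2πkL); films add R = 1/(hA).
R_stainless steel pipe wall = ln(74/65)/(2π×15.7×6.56) = 2.004×10^-4 K/W
R_ceramic-fibre blanket = ln(134/74)/(2π×0.0712×6.56) = 0.2023 K/W
R_perlite board = ln(194/134)/(2π×0.0534×6.56) = 0.1681 K/W
R_outer film = 1/(h_o·2πr_oL) = 1/(4.26×2π×0.194×6.56) = 0.02936 K/W
R_total = 0.4 K/W
Q = ΔT/R_total = 154/0.4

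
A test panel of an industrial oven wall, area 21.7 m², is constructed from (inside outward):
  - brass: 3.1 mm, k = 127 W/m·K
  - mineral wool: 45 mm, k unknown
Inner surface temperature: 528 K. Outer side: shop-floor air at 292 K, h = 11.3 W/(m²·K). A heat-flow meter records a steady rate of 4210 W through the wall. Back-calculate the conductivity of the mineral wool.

k ≈ 0.0399 W/(m·K)

Treating each layer as a thermal resistance in series:
R_brass = L/(kA) = 0.0031/(127×21.7) = 1.125×10^-6 K/W
R_outer film = 1/(h_o·A) = 1/(11.3×21.7) = 0.004078 K/W
Sum of known resistances R_other = 0.004079 K/W
Total R = ΔT/Q = 236/4210 = 0.05606 K/W
R_mineral wool = R_total − R_other = 0.05198 K/W
k = L/(R·A) = 0.045/(0.05198×21.7)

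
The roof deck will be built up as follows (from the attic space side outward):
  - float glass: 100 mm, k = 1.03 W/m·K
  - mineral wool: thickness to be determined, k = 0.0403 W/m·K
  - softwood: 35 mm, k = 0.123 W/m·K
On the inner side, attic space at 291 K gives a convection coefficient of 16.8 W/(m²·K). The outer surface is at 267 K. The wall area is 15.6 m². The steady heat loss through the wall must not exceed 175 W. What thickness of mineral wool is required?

L ≈ 68.4 mm

Treating each layer as a thermal resistance in series:
R_inner film = 1/(h_i·A) = 1/(16.8×15.6) = 0.003816 K/W
R_float glass = L/(kA) = 0.1/(1.03×15.6) = 0.006224 K/W
R_softwood = L/(kA) = 0.035/(0.123×15.6) = 0.01824 K/W
Sum of the known resistances R_other = 0.02828 K/W
Required total resistance R_tot = ΔT/Q_allow = 24/175 = 0.1371 K/W
R_mineral wool = R_tot − R_other = 0.1089 K/W
L = R·k·A = 0.1089×0.0403×15.6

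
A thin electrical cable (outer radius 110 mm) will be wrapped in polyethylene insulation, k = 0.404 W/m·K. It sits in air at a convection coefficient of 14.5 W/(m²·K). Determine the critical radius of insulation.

r_cr ≈ 27.9 mm

For a cylinder r_cr = k/h = 0.404/14.5
r_cr = 27.9 mm; since the bare radius (110 mm) is above r_cr, any added insulation will reduce heat loss.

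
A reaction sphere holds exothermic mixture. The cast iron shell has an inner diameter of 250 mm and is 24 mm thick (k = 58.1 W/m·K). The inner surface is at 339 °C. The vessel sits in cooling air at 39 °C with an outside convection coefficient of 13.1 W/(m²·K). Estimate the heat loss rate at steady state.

Q ≈ 1090 W

Each spherical layer contributes R = (1/r_i − 1/r_o)/(4πk):
R_cast iron shell = (1/0.125 − 1/0.149)/(4π×58.1) = 0.001765 K/W
R_outer film = 1/(h·4πr_o²) = 1/(13.1×4π×0.149²) = 0.2736 K/W
R_total = 0.2754 K/W
Q = ΔT/R_total = 300/0.2754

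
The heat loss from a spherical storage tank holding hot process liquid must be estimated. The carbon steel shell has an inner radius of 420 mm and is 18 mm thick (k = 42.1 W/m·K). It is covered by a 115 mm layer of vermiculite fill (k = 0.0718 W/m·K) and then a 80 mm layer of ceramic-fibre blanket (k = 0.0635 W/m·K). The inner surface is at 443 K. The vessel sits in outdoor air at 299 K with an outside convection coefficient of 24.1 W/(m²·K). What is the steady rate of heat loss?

Each spherical layer contributes R = (1/r_i − 1/r_o)/(4πk):
R_carbon steel shell = (1/0.42 − 1/0.438)/(4π×42.1) = 1.85×10^-4 K/W
R_vermiculite fill = (1/0.438 − 1/0.553)/(4π×0.0718) = 0.5262 K/W
R_ceramic-fibre blanket = (1/0.553 − 1/0.633)/(4π×0.0635) = 0.2864 K/W
R_outer film = 1/(h·4πr_o²) = 1/(24.1×4π×0.633²) = 0.008241 K/W
R_total = 0.821 K/W
Q = ΔT/R_total = 144/0.821

Q ≈ 175 W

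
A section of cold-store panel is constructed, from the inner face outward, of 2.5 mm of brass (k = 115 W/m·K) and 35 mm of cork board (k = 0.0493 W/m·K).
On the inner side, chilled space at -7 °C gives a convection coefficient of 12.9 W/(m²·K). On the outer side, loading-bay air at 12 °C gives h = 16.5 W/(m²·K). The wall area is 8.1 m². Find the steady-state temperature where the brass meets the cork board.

T ≈ -5.26 °C

Using the resistance-network approach (series):
R_inner film = 1/(h_i·A) = 1/(12.9×8.1) = 0.00957 K/W
R_brass = L/(kA) = 0.0025/(115×8.1) = 2.684×10^-6 K/W
R_cork board = L/(kA) = 0.035/(0.0493×8.1) = 0.08765 K/W
R_outer film = 1/(h_o·A) = 1/(16.5×8.1) = 0.007482 K/W
R_total = 0.1047 K/W;  Q = ΔT/R_total = 19/0.1047 = 181.5 W
T_interface = T_inner + Q·ΣR(inner→interface) = -7 + 181×0.009573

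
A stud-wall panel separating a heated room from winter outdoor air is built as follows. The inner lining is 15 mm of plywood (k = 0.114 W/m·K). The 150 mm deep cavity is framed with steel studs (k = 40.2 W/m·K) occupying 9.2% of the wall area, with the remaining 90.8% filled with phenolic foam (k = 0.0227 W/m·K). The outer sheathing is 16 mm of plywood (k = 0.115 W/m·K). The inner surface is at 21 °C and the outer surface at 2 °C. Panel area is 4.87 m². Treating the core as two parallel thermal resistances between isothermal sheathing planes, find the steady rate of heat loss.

Sheathing layers in series; stud and cavity paths in parallel between them.
R_inner = 0.015/(0.114×4.87) = 0.02702 K/W
R_stud  = 0.15/(40.2×0.092×4.87) = 0.008328 K/W
R_cav   = 0.15/(0.0227×0.908×4.87) = 1.494 K/W
1/R_core = 1/R_stud + 1/R_cav → R_core = 0.008282 K/W
R_outer = 0.016/(0.115×4.87) = 0.02857 K/W
R_total = 0.06387 K/W
Q = ΔT/R_total = 19/0.06387

Q ≈ 297 W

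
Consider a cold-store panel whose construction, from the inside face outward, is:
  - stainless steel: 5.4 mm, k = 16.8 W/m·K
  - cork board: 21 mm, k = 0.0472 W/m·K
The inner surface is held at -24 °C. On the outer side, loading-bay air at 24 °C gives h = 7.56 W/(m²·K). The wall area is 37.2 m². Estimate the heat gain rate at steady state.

Thermal resistances in series:
R_stainless steel = L/(kA) = 0.0054/(16.8×37.2) = 8.641×10^-6 K/W
R_cork board = L/(kA) = 0.021/(0.0472×37.2) = 0.01196 K/W
R_outer film = 1/(h_o·A) = 1/(7.56×37.2) = 0.003556 K/W
R_total = 0.01552 K/W
Q = ΔT / R_total = 48 / 0.01552

Q ≈ 3090 W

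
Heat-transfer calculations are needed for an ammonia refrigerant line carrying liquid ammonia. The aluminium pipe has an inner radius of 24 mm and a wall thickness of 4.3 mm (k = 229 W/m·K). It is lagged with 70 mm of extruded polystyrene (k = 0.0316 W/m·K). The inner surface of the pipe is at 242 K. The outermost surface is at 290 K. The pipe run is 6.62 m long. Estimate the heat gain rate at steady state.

Q ≈ 50.7 W

Treating each annulus and film as a series resistance:
R_aluminium pipe wall = ln(28.3/24)/(2π×229×6.62) = 1.73×10^-5 K/W
R_extruded polystyrene = ln(98.3/28.3)/(2π×0.0316×6.62) = 0.9473 K/W
R_total = 0.9473 K/W
Q = ΔT/R_total = 48/0.9473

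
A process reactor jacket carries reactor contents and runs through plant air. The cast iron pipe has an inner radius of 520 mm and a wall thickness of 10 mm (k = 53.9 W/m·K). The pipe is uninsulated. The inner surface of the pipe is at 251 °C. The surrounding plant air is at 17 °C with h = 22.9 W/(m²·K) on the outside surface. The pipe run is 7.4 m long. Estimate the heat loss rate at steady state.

Per-layer cylindrical resistances, series-summed:
R_cast iron pipe wall = ln(530/520)/(2π×53.9×7.4) = 7.601×10^-6 K/W
R_outer film = 1/(h_o·2πr_oL) = 1/(22.9×2π×0.53×7.4) = 0.001772 K/W
R_total = 0.00178 K/W
Q = ΔT/R_total = 234/0.00178

Q ≈ 131000 W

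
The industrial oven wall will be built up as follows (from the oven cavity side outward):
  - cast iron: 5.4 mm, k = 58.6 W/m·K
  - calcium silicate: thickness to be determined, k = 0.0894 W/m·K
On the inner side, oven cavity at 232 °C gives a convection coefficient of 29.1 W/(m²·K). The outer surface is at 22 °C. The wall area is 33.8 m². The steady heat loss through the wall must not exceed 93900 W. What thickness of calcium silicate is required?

L ≈ 3.68 mm

Model the wall as resistances in series:
R_inner film = 1/(h_i·A) = 1/(29.1×33.8) = 0.001017 K/W
R_cast iron = L/(kA) = 0.0054/(58.6×33.8) = 2.726×10^-6 K/W
Sum of the known resistances R_other = 0.001019 K/W
Required total resistance R_tot = ΔT/Q_allow = 210/93900 = 0.002236 K/W
R_calcium silicate = R_tot − R_other = 0.001217 K/W
L = R·k·A = 0.001217×0.0894×33.8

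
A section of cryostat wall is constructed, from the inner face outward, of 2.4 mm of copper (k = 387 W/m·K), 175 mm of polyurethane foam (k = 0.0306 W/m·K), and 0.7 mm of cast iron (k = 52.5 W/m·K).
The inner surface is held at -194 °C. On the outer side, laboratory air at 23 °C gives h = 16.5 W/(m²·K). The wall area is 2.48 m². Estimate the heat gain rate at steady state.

Q ≈ 93.1 W

Using the resistance-network approach (series):
R_copper = L/(kA) = 0.0024/(387×2.48) = 2.501×10^-6 K/W
R_polyurethane foam = L/(kA) = 0.175/(0.0306×2.48) = 2.306 K/W
R_cast iron = L/(kA) = 0.0007/(52.5×2.48) = 5.376×10^-6 K/W
R_outer film = 1/(h_o·A) = 1/(16.5×2.48) = 0.02444 K/W
R_total = 2.33 K/W
Q = ΔT / R_total = 217 / 2.33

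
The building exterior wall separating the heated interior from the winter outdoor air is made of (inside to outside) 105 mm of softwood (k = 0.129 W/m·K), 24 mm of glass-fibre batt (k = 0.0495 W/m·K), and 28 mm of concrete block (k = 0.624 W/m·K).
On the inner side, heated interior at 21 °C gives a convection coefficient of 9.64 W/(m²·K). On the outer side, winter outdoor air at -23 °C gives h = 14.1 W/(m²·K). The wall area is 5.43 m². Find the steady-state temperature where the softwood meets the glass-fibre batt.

T ≈ -5.59 °C

Model the wall as resistances in series:
R_inner film = 1/(h_i·A) = 1/(9.64×5.43) = 0.0191 K/W
R_softwood = L/(kA) = 0.105/(0.129×5.43) = 0.1499 K/W
R_glass-fibre batt = L/(kA) = 0.024/(0.0495×5.43) = 0.08929 K/W
R_concrete block = L/(kA) = 0.028/(0.624×5.43) = 0.008264 K/W
R_outer film = 1/(h_o·A) = 1/(14.1×5.43) = 0.01306 K/W
R_total = 0.2796 K/W;  Q = ΔT/R_total = 44/0.2796 = 157.4 W
T_interface = T_inner − Q·ΣR(inner→interface) = 21 − 157×0.169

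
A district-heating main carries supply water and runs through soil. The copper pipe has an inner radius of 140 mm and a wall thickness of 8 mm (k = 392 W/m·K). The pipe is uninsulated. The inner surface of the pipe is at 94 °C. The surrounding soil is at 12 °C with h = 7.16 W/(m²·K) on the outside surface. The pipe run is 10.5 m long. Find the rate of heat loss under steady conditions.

Q ≈ 5730 W

Per-layer cylindrical resistances, series-summed:
R_copper pipe wall = ln(148/140)/(2π×392×10.5) = 2.149×10^-6 K/W
R_outer film = 1/(h_o·2πr_oL) = 1/(7.16×2π×0.148×10.5) = 0.0143 K/W
R_total = 0.01431 K/W
Q = ΔT/R_total = 82/0.01431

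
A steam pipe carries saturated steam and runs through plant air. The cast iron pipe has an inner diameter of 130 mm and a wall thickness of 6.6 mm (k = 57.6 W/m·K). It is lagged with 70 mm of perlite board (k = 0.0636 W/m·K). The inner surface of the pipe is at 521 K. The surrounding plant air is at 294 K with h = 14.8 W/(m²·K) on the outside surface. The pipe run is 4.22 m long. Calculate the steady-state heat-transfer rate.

Radial resistances (cylindrical: R_cond = ln(r_o/r_i)/(2πkL), R_conv = 1/(h·2πrL)):
R_cast iron pipe wall = ln(71.6/65)/(2π×57.6×4.22) = 6.332×10^-5 K/W
R_perlite board = ln(141.6/71.6)/(2π×0.0636×4.22) = 0.4044 K/W
R_outer film = 1/(h_o·2πr_oL) = 1/(14.8×2π×0.1416×4.22) = 0.018 K/W
R_total = 0.4224 K/W
Q = ΔT/R_total = 227/0.4224

Q ≈ 537 W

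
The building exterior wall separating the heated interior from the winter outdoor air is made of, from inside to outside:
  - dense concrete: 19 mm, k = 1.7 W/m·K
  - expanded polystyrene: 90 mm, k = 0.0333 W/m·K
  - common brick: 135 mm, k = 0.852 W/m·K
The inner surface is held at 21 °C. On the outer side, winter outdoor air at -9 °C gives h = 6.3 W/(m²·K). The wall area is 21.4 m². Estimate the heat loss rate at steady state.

Q ≈ 212 W

Treating each layer as a thermal resistance in series:
R_dense concrete = L/(kA) = 0.019/(1.7×21.4) = 5.223×10^-4 K/W
R_expanded polystyrene = L/(kA) = 0.09/(0.0333×21.4) = 0.1263 K/W
R_common brick = L/(kA) = 0.135/(0.852×21.4) = 0.007404 K/W
R_outer film = 1/(h_o·A) = 1/(6.3×21.4) = 0.007417 K/W
R_total = 0.1416 K/W
Q = ΔT / R_total = 30 / 0.1416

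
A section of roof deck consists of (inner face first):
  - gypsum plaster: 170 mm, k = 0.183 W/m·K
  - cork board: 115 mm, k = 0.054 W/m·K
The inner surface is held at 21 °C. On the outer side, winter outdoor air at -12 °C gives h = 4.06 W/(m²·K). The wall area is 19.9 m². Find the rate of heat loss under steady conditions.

Thermal resistances in series:
R_gypsum plaster = L/(kA) = 0.17/(0.183×19.9) = 0.04668 K/W
R_cork board = L/(kA) = 0.115/(0.054×19.9) = 0.107 K/W
R_outer film = 1/(h_o·A) = 1/(4.06×19.9) = 0.01238 K/W
R_total = 0.1661 K/W
Q = ΔT / R_total = 33 / 0.1661

Q ≈ 199 W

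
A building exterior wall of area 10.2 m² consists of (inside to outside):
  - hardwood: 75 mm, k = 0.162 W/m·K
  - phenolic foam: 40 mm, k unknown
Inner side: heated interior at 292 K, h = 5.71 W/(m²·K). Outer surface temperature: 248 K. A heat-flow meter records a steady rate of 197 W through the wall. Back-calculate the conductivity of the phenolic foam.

Series thermal resistances:
R_inner film = 1/(h_i·A) = 1/(5.71×10.2) = 0.01717 K/W
R_hardwood = L/(kA) = 0.075/(0.162×10.2) = 0.04539 K/W
Sum of known resistances R_other = 0.06256 K/W
Total R = ΔT/Q = 44/197 = 0.2234 K/W
R_phenolic foam = R_total − R_other = 0.1608 K/W
k = L/(R·A) = 0.04/(0.1608×10.2)

k ≈ 0.0244 W/(m·K)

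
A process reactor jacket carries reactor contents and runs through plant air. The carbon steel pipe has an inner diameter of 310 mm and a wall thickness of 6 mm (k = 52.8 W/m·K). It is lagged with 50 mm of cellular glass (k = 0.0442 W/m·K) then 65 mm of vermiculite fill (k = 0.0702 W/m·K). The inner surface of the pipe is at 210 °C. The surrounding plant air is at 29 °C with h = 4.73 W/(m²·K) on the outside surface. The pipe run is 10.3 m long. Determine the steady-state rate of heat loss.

Q ≈ 1090 W

Cylindrical conduction, so R = ln(r₂/r₁)/(2πkL) per layer, in series:
R_carbon steel pipe wall = ln(161/155)/(2π×52.8×10.3) = 1.111×10^-5 K/W
R_cellular glass = ln(211/161)/(2π×0.0442×10.3) = 0.09455 K/W
R_vermiculite fill = ln(276/211)/(2π×0.0702×10.3) = 0.05911 K/W
R_outer film = 1/(h_o·2πr_oL) = 1/(4.73×2π×0.276×10.3) = 0.01184 K/W
R_total = 0.1655 K/W
Q = ΔT/R_total = 181/0.1655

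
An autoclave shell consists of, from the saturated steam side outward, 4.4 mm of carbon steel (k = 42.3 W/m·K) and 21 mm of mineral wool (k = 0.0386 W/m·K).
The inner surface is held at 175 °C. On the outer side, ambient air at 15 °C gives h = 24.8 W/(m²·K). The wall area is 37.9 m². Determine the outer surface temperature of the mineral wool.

T ≈ 26 °C

Series thermal resistances:
R_carbon steel = L/(kA) = 0.0044/(42.3×37.9) = 2.745×10^-6 K/W
R_mineral wool = L/(kA) = 0.021/(0.0386×37.9) = 0.01435 K/W
R_outer film = 1/(h_o·A) = 1/(24.8×37.9) = 0.001064 K/W
R_total = 0.01542 K/W;  Q = ΔT/R_total = 160/0.01542 = 10380 W
T_interface = T_inner − Q·ΣR(inner→interface) = 175 − 10400×0.01436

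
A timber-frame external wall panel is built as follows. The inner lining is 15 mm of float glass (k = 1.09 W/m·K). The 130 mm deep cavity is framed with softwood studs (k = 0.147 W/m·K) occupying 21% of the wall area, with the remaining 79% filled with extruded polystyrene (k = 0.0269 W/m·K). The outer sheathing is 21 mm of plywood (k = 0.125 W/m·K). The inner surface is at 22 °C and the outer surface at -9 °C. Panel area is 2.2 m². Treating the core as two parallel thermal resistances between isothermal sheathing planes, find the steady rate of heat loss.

Sheathing layers in series; stud and cavity paths in parallel between them.
R_inner = 0.015/(1.09×2.2) = 0.006255 K/W
R_stud  = 0.13/(0.147×0.21×2.2) = 1.914 K/W
R_cav   = 0.13/(0.0269×0.79×2.2) = 2.781 K/W
1/R_core = 1/R_stud + 1/R_cav → R_core = 1.134 K/W
R_outer = 0.021/(0.125×2.2) = 0.07636 K/W
R_total = 1.216 K/W
Q = ΔT/R_total = 31/1.216

Q ≈ 25.5 W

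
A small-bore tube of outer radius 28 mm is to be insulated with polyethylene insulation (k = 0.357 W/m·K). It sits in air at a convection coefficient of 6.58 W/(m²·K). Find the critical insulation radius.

For a cylinder r_cr = k/h = 0.357/6.58
r_cr = 54.3 mm; since the bare radius (28 mm) is below r_cr, adding a thin layer of insulation will *increase* heat loss.

r_cr ≈ 54.3 mm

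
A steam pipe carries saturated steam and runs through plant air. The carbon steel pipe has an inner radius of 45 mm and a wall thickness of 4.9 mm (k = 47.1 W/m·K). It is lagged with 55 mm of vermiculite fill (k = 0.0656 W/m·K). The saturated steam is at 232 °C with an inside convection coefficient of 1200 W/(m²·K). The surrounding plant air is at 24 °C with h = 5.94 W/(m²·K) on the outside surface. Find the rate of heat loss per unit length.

q′ ≈ 101 W/m

Cylindrical conduction, so R = ln(r₂/r₁)/(2πkL) per layer, in series:
R_inner film = 1/(h_i·2πr₁L) = 1/(1200×2π×0.045×1) = 0.002947 K/W
R_carbon steel pipe wall = ln(49.9/45)/(2π×47.1×1) = 3.493×10^-4 K/W
R_vermiculite fill = ln(104.9/49.9)/(2π×0.0656×1) = 1.803 K/W
R_outer film = 1/(h_o·2πr_oL) = 1/(5.94×2π×0.1049×1) = 0.2554 K/W
R_total = 2.061 K/W
Q = ΔT/R_total = 208/2.061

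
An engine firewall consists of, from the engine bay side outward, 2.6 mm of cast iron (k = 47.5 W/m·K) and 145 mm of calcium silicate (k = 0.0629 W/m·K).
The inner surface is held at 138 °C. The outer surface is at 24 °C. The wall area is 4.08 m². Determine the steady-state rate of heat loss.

Treating each layer as a thermal resistance in series:
R_cast iron = L/(kA) = 0.0026/(47.5×4.08) = 1.342×10^-5 K/W
R_calcium silicate = L/(kA) = 0.145/(0.0629×4.08) = 0.565 K/W
R_total = 0.565 K/W
Q = ΔT / R_total = 114 / 0.565

Q ≈ 202 W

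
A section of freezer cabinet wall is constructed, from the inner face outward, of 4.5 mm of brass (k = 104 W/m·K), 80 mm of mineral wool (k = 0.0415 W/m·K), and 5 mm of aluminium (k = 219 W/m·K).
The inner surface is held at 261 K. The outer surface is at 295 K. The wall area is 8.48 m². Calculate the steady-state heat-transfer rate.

Using the resistance-network approach (series):
R_brass = L/(kA) = 0.0045/(104×8.48) = 5.103×10^-6 K/W
R_mineral wool = L/(kA) = 0.08/(0.0415×8.48) = 0.2273 K/W
R_aluminium = L/(kA) = 0.005/(219×8.48) = 2.692×10^-6 K/W
R_total = 0.2273 K/W
Q = ΔT / R_total = 34 / 0.2273

Q ≈ 150 W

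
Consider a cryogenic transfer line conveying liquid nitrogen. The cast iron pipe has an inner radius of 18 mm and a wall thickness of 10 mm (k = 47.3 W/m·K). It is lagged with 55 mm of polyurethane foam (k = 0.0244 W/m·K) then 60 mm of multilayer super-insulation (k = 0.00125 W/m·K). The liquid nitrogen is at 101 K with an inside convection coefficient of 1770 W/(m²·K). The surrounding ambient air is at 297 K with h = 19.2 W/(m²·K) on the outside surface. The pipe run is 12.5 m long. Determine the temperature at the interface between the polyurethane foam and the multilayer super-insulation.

Per-layer cylindrical resistances, series-summed:
R_inner film = 1/(h_i·2πr₁L) = 1/(1770×2π×0.018×12.5) = 3.996×10^-4 K/W
R_cast iron pipe wall = ln(28/18)/(2π×47.3×12.5) = 1.189×10^-4 K/W
R_polyurethane foam = ln(83/28)/(2π×0.0244×12.5) = 0.567 K/W
R_multilayer super-insulation = ln(143/83)/(2π×0.00125×12.5) = 5.541 K/W
R_outer film = 1/(h_o·2πr_oL) = 1/(19.2×2π×0.143×12.5) = 0.004637 K/W
R_total = 6.113 K/W
Q = ΔT/R_total = 196/6.113
Q = 32.1 W
T_interface = T_inner + Q·ΣR(inner→interface) = 101 + 32.1×0.5675

T ≈ 119 K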